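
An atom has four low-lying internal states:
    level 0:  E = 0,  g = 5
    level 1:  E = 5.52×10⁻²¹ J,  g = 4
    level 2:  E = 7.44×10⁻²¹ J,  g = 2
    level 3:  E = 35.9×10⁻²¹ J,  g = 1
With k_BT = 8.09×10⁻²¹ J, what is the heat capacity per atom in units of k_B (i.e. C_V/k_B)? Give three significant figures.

0.160

Eᵢ/kT = 0, 0.68232, 0.91965, 4.4376.
Z = Σ gᵢe^(−Eᵢ/kT) = 5·e^(−0) + 4·e^(−0.68232) + 2·e^(−0.91965) + 1·e^(−4.4376) = 5.0000 + 2.0218 + 0.79732 + 0.011824 = 7.8309.
⟨E⟩ = 2.2369, ⟨E²⟩ = 15.449.
C_V/k_B = (⟨E²⟩ − ⟨E⟩²)/(kT)² = (15.449 − 5.0037)/65.448 = 0.160.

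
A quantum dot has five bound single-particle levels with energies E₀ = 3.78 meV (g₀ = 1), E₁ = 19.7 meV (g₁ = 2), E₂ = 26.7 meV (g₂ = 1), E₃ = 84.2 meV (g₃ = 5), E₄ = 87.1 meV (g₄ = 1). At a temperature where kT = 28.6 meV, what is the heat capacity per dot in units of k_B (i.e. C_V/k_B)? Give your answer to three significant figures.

Eᵢ/kT = 0.13217, 0.68881, 0.93357, 2.9441, 3.0455.
Z = Σ gᵢe^(−Eᵢ/kT) = 1·e^(−0.13217) + 2·e^(−0.68881) + 1·e^(−0.93357) + 5·e^(−2.9441) + 1·e^(−3.0455) = 0.87619 + 1.0043 + 0.39315 + 0.26325 + 0.047573 = 2.5845.
⟨E⟩ = 23.178 meV, ⟨E²⟩ = 1125.9 meV².
C_V/k_B = (⟨E²⟩ − ⟨E⟩²)/(kT)² = (1125.9 − 537.22)/817.96 = 0.720.

0.720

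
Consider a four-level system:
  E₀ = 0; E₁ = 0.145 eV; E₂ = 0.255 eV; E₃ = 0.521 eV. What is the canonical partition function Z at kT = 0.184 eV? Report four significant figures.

Z = 1.764

Eᵢ/kT = 0, 0.788043, 1.38587, 2.83152.
Z = Σ e^(−Eᵢ/kT) = e^(−0) + e^(−0.788043) + e^(−1.38587) + e^(−2.83152) = 1.00000 + 0.454734 + 0.250106 + 0.0589232 = 1.76376.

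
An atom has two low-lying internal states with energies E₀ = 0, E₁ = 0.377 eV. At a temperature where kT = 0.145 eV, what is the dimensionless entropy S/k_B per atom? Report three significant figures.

0.251

Eᵢ/kT = 0, 2.6000.
Z = Σ e^(−Eᵢ/kT) = e^(−0) + e^(−2.6000) = 1.0000 + 0.074274 = 1.0743.
⟨E⟩ = Σ EᵢPᵢ = 0.026065 eV.
S/k_B = ln Z + ⟨E⟩/kT = ln(1.0743) + 0.026065/0.145 = 0.071669 + 0.17976 = 0.251.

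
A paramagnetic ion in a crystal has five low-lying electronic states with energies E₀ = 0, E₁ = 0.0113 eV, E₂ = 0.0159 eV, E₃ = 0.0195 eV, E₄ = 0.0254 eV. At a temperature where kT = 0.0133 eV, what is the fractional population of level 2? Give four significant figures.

0.1435

Eᵢ/kT = 0, 0.849624, 1.19549, 1.46617, 1.90977.
Z = Σ e^(−Eᵢ/kT) = e^(−0) + e^(−0.849624) + e^(−1.19549) + e^(−1.46617) + e^(−1.90977) = 1.00000 + 0.427576 + 0.302556 + 0.230808 + 0.148114 = 2.10905.
P₂ = e^(−E₂/kT) / Z = 0.302556/2.10905 = 0.1435.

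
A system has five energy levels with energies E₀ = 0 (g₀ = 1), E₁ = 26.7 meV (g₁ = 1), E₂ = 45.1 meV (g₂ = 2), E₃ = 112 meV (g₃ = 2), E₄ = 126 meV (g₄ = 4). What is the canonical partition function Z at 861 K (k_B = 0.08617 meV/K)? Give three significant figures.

Z = 3.96

k_BT = 0.08617 × 861 K = 74.192 meV.
Eᵢ/kT = 0, 0.35988, 0.60788, 1.5096, 1.6983.
Z = Σ gᵢe^(−Eᵢ/kT) = 1·e^(−0) + 1·e^(−0.35988) + 2·e^(−0.60788) + 2·e^(−1.5096) + 4·e^(−1.6983) = 1.0000 + 0.69776 + 1.0890 + 0.44200 + 0.73198 = 3.9607.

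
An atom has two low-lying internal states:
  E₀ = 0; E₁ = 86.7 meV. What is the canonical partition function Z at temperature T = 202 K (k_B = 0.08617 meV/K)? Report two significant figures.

Z = 1.0

k_BT = 0.08617 × 202 K = 17.41 meV.
Eᵢ/kT = 0, 4.980.
Z = Σ e^(−Eᵢ/kT) = e^(−0) + e^(−4.980) = 1.000 + 0.006874 = 1.007.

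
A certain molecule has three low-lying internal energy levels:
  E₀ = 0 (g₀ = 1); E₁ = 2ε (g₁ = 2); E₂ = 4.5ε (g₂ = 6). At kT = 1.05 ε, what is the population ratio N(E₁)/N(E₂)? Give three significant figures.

n₁/n₂ = (g₁/g₂) exp[−(E₁−E₂)/kT] = (2/6) × exp(−(-2.5ε)/(1.05ε)) = (2/6) × exp(2.3810) = 3.61.

3.61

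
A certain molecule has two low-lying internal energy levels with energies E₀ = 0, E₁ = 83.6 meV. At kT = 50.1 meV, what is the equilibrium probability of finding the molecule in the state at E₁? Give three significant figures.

0.159

Eᵢ/kT = 0, 1.6687.
Z = Σ e^(−Eᵢ/kT) = e^(−0) + e^(−1.6687) = 1.0000 + 0.18849 = 1.1885.
P₁ = e^(−E₁/kT) / Z = 0.18849/1.1885 = 0.159.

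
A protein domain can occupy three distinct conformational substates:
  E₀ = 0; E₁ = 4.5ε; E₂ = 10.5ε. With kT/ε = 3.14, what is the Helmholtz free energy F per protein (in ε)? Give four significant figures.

-0.7600 ε

Eᵢ/kT = 0, 1.43312, 3.34395.
Z = Σ e^(−Eᵢ/kT) = e^(−0) + e^(−1.43312) + e^(−3.34395) = 1.00000 + 0.238563 + 0.0352973 = 1.27386.
F = −kT ln Z = −3.14 × ln(1.27386) = −3.14 × 0.242052 = -0.7600 ε.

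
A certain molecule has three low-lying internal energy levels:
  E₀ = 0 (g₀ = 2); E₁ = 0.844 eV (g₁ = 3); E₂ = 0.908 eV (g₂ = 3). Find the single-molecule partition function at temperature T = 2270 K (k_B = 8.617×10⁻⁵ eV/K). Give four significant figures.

Z = 2.069

k_BT = 8.617×10⁻⁵ × 2270 K = 0.195606 eV.
Eᵢ/kT = 0, 4.31480, 4.64198.
Z = Σ gᵢe^(−Eᵢ/kT) = 2·e^(−0) + 3·e^(−4.31480) + 3·e^(−4.64198) = 2.00000 + 0.0401077 + 0.0289158 = 2.06902.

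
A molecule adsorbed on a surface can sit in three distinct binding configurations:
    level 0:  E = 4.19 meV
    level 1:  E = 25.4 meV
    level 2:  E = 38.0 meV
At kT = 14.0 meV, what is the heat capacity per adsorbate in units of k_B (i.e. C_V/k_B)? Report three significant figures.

Eᵢ/kT = 0.29929, 1.8143, 2.7143.
Z = Σ e^(−Eᵢ/kT) = e^(−0.29929) + e^(−1.8143) + e^(−2.7143) = 0.74134 + 0.16295 + 0.066251 = 0.97054.
⟨E⟩ = 10.059 meV, ⟨E²⟩ = 220.30 meV².
C_V/k_B = (⟨E²⟩ − ⟨E⟩²)/(kT)² = (220.30 − 101.18)/196.00 = 0.608.

0.608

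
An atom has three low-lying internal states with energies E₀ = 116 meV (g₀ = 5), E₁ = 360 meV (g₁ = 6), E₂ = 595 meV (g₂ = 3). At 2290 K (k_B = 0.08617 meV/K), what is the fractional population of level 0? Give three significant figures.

0.714

k_BT = 0.08617 × 2290 K = 197.33 meV.
Eᵢ/kT = 0.58785, 1.8244, 3.0153.
Z = Σ gᵢe^(−Eᵢ/kT) = 5·e^(−0.58785) + 6·e^(−1.8244) + 3·e^(−3.0153) = 2.7776 + 0.96789 + 0.14709 = 3.8926.
P₀ = g₀ e^(−E₀/kT) / Z = 2.7776/3.8926 = 0.714.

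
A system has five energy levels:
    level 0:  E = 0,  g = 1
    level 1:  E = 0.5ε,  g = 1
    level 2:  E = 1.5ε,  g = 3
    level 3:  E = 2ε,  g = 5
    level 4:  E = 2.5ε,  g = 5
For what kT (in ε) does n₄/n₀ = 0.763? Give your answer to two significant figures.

1.3 ε

n₄/n₀ = (g₄/g₀) exp[−(E₄−E₀)/kT] = 0.763.
⇒ (E₄−E₀)/kT = ln((5/1)/0.763) = ln(6.553) = 1.880.
kT = 2.5ε / 1.880 = 1.3 ε.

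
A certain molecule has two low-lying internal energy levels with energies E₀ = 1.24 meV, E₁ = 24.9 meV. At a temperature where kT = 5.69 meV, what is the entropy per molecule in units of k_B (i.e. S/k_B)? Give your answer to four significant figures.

Eᵢ/kT = 0.217926, 4.37610.
Z = Σ e^(−Eᵢ/kT) = e^(−0.217926) + e^(−4.37610) = 0.804185 + 0.0125743 = 0.816759.
⟨E⟩ = Σ EᵢPᵢ = 1.60425 meV.
S/k_B = ln Z + ⟨E⟩/kT = ln(0.816759) + 1.60425/5.69 = -0.202411 + 0.281942 = 0.07953.

0.07953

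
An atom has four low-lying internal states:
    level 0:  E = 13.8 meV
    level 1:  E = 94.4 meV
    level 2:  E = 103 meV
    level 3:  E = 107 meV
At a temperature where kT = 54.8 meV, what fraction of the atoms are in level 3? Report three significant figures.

0.113

Eᵢ/kT = 0.25182, 1.7226, 1.8796, 1.9526.
Z = Σ e^(−Eᵢ/kT) = e^(−0.25182) + e^(−1.7226) + e^(−1.8796) + e^(−1.9526) = 0.77738 + 0.17860 + 0.15265 + 0.14190 = 1.2505.
P₃ = e^(−E₃/kT) / Z = 0.14190/1.2505 = 0.113.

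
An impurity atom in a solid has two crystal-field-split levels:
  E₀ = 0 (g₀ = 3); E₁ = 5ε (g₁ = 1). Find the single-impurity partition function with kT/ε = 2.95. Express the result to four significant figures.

Eᵢ/kT = 0, 1.69492.
Z = Σ gᵢe^(−Eᵢ/kT) = 3·e^(−0) + 1·e^(−1.69492) = 3.00000 + 0.183614 = 3.18361.

Z = 3.184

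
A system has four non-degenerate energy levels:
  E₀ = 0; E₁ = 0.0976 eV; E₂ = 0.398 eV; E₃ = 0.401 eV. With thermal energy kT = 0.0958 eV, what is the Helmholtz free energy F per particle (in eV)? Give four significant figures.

Eᵢ/kT = 0, 1.01879, 4.15449, 4.18580.
Z = Σ e^(−Eᵢ/kT) = e^(−0) + e^(−1.01879) + e^(−4.15449) + e^(−4.18580) = 1.00000 + 0.361032 + 0.0156938 + 0.0152100 = 1.39194.
F = −kT ln Z = −0.0958 × ln(1.39194) = −0.0958 × 0.330698 = -0.03168 eV.

-0.03168 eV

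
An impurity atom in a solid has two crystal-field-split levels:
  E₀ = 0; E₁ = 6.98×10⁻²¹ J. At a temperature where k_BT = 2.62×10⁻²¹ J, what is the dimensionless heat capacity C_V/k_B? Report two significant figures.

Eᵢ/kT = 0, 2.664.
Z = Σ e^(−Eᵢ/kT) = e^(−0) + e^(−2.664) = 1.000 + 0.06967 = 1.070.
⟨E⟩ = 0.4545, ⟨E²⟩ = 3.172.
C_V/k_B = (⟨E²⟩ − ⟨E⟩²)/(kT)² = (3.172 − 0.2066)/6.864 = 0.43.

0.43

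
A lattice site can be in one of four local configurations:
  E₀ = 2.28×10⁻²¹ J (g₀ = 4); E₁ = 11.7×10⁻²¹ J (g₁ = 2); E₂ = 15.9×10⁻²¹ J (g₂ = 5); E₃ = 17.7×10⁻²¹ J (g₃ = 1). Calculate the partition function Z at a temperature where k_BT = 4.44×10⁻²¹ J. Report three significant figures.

Z = 2.69

Eᵢ/kT = 0.51351, 2.6351, 3.5811, 3.9865.
Z = Σ gᵢe^(−Eᵢ/kT) = 4·e^(−0.51351) + 2·e^(−2.6351) + 5·e^(−3.5811) + 1·e^(−3.9865) = 2.3936 + 0.14342 + 0.13923 + 0.018565 = 2.6948.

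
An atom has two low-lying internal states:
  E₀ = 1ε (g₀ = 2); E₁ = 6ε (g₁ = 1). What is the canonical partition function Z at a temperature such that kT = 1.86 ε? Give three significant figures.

Z = 1.21

Eᵢ/kT = 0.53763, 3.2258.
Z = Σ gᵢe^(−Eᵢ/kT) = 2·e^(−0.53763) + 1·e^(−3.2258) = 1.1683 + 0.039724 = 1.2080.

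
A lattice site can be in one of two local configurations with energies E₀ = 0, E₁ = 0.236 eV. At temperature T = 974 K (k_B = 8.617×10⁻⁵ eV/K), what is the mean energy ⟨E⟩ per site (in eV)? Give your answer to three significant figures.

0.0134 eV

k_BT = 8.617×10⁻⁵ × 974 K = 0.083930 eV.
Eᵢ/kT = 0, 2.8119.
Z = Σ e^(−Eᵢ/kT) = e^(−0) + e^(−2.8119) = 1.0000 + 0.060091 = 1.0601.
⟨E⟩ = Σ Eᵢ e^(−Eᵢ/kT) / Z = (0·1.0000 + 0.236·0.060091) / 1.0601 = 0.0134 eV.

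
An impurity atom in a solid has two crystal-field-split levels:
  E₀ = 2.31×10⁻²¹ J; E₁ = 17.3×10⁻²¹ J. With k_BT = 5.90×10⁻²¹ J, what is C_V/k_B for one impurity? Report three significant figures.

0.437

Eᵢ/kT = 0.39153, 2.9322.
Z = Σ e^(−Eᵢ/kT) = e^(−0.39153) + e^(−2.9322) = 0.67602 + 0.053280 = 0.72930.
⟨E⟩ = 3.4051, ⟨E²⟩ = 26.811.
C_V/k_B = (⟨E²⟩ − ⟨E⟩²)/(kT)² = (26.811 − 11.595)/34.810 = 0.437.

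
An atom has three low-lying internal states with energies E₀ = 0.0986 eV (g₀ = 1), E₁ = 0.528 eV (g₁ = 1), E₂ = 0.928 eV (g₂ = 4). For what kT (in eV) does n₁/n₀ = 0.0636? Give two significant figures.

n₁/n₀ = (g₁/g₀) exp[−(E₁−E₀)/kT] = 0.0636.
⇒ (E₁−E₀)/kT = ln((1/1)/0.0636) = ln(15.72) = 2.755.
kT = 0.4294 eV / 2.755 = 0.16 eV.

0.16 eV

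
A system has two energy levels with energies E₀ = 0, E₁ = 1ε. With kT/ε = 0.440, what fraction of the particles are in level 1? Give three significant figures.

Eᵢ/kT = 0, 2.2727.
Z = Σ e^(−Eᵢ/kT) = e^(−0) + e^(−2.2727) = 1.0000 + 0.10303 = 1.1030.
P₁ = e^(−E₁/kT) / Z = 0.10303/1.1030 = 0.0934.

0.0934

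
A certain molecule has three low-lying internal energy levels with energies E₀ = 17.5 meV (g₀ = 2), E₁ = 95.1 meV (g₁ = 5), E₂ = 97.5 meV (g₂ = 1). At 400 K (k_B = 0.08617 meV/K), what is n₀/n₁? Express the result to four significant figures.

3.800

k_BT = 0.08617 × 400 K = 34.4680 meV.
n₀/n₁ = (g₀/g₁) exp[−(E₀−E₁)/kT] = (2/5) × exp(−(-77.6 meV)/(34.4680 meV)) = (2/5) × exp(2.25136) = 3.800.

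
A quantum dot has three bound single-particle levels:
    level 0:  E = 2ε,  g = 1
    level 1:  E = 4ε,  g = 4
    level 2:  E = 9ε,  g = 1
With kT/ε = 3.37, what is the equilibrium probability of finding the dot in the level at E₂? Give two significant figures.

0.038

Eᵢ/kT = 0.5935, 1.187, 2.671.
Z = Σ gᵢe^(−Eᵢ/kT) = 1·e^(−0.5935) + 4·e^(−1.187) + 1·e^(−2.671) = 0.5524 + 1.221 + 0.06918 = 1.843.
P₂ = g₂ e^(−E₂/kT) / Z = 0.06918/1.843 = 0.038.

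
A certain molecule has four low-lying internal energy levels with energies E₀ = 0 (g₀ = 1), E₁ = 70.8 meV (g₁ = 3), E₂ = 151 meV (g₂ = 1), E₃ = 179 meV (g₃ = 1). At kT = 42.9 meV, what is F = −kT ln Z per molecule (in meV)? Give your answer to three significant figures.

-20.7 meV

Eᵢ/kT = 0, 1.6503, 3.5198, 4.1725.
Z = Σ gᵢe^(−Eᵢ/kT) = 1·e^(−0) + 3·e^(−1.6503) + 1·e^(−3.5198) + 1·e^(−4.1725) = 1.0000 + 0.57598 + 0.029605 + 0.015414 = 1.6210.
F = −kT ln Z = −42.9 × ln(1.6210) = −42.9 × 0.48304 = -20.7 meV.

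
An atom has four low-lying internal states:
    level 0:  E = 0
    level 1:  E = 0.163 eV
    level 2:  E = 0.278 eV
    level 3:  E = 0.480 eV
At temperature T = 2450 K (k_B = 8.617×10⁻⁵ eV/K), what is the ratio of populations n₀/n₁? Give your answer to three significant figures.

2.16

k_BT = 8.617×10⁻⁵ × 2450 K = 0.21112 eV.
n₀/n₁ = exp[−(E₀−E₁)/kT] = exp(−(-0.163 eV)/(0.21112 eV)) = exp(0.77207) = 2.16.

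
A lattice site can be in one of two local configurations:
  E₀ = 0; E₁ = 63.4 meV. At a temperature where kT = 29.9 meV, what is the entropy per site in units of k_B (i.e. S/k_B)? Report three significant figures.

0.340

Eᵢ/kT = 0, 2.1204.
Z = Σ e^(−Eᵢ/kT) = e^(−0) + e^(−2.1204) = 1.0000 + 0.11998 = 1.1200.
⟨E⟩ = Σ EᵢPᵢ = 6.7917 meV.
S/k_B = ln Z + ⟨E⟩/kT = ln(1.1200) + 6.7917/29.9 = 0.11333 + 0.22715 = 0.340.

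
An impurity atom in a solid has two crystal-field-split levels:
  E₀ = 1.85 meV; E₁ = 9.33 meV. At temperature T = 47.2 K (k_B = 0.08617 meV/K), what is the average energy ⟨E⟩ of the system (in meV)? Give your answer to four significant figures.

k_BT = 0.08617 × 47.2 K = 4.06722 meV.
Eᵢ/kT = 0.454856, 2.29395.
Z = Σ e^(−Eᵢ/kT) = e^(−0.454856) + e^(−2.29395) = 0.634539 + 0.100867 = 0.735406.
⟨E⟩ = Σ Eᵢ e^(−Eᵢ/kT) / Z = (1.85·0.634539 + 9.33·0.100867) / 0.735406 = 2.876 meV.

2.876 meV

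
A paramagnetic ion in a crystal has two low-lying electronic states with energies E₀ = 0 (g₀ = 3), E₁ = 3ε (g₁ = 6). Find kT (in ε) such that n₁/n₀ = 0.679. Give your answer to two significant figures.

2.8 ε

n₁/n₀ = (g₁/g₀) exp[−(E₁−E₀)/kT] = 0.679.
⇒ (E₁−E₀)/kT = ln((6/3)/0.679) = ln(2.946) = 1.080.
kT = 3ε / 1.080 = 2.8 ε.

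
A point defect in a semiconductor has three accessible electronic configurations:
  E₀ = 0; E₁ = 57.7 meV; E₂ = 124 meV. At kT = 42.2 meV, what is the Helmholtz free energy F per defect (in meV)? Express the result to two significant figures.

-11 meV

Eᵢ/kT = 0, 1.367, 2.938.
Z = Σ e^(−Eᵢ/kT) = e^(−0) + e^(−1.367) + e^(−2.938) = 1.000 + 0.2549 + 0.05297 = 1.308.
F = −kT ln Z = −42.2 × ln(1.308) = −42.2 × 0.2685 = -11 meV.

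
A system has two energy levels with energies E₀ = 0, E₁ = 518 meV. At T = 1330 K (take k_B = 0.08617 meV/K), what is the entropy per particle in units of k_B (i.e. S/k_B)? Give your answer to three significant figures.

0.0595

k_BT = 0.08617 × 1330 K = 114.61 meV.
Eᵢ/kT = 0, 4.5197.
Z = Σ e^(−Eᵢ/kT) = e^(−0) + e^(−4.5197) = 1.0000 + 0.010892 = 1.0109.
⟨E⟩ = Σ EᵢPᵢ = 5.5812 meV.
S/k_B = ln Z + ⟨E⟩/kT = ln(1.0109) + 5.5812/114.61 = 0.010841 + 0.048697 = 0.0595.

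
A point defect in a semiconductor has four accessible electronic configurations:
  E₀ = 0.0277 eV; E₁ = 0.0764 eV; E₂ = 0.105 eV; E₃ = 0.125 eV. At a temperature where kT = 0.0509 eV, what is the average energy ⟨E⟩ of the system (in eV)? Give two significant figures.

0.056 eV

Eᵢ/kT = 0.5442, 1.501, 2.063, 2.456.
Z = Σ e^(−Eᵢ/kT) = e^(−0.5442) + e^(−1.501) + e^(−2.063) + e^(−2.456) = 0.5803 + 0.2229 + 0.1271 + 0.08578 = 1.016.
⟨E⟩ = Σ Eᵢ e^(−Eᵢ/kT) / Z = (0.0277·0.5803 + 0.0764·0.2229 + 0.105·0.1271 + 0.125·0.08578) / 1.016 = 0.056 eV.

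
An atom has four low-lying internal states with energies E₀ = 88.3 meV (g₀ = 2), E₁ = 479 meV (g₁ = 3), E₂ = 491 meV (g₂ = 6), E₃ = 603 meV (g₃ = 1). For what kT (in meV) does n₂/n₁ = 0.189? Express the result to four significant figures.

5.087 meV

n₂/n₁ = (g₂/g₁) exp[−(E₂−E₁)/kT] = 0.189.
⇒ (E₂−E₁)/kT = ln((6/3)/0.189) = ln(10.5820) = 2.35915.
kT = 12 meV / 2.35915 = 5.087 meV.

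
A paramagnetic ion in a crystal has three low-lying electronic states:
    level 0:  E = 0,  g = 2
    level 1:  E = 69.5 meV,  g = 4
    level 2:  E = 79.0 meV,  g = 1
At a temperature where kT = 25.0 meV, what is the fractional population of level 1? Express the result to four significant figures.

Eᵢ/kT = 0, 2.78000, 3.16000.
Z = Σ gᵢe^(−Eᵢ/kT) = 2·e^(−0) + 4·e^(−2.78000) + 1·e^(−3.16000) = 2.00000 + 0.248154 + 0.0424257 = 2.29058.
P₁ = g₁ e^(−E₁/kT) / Z = 0.248154/2.29058 = 0.1083.

0.1083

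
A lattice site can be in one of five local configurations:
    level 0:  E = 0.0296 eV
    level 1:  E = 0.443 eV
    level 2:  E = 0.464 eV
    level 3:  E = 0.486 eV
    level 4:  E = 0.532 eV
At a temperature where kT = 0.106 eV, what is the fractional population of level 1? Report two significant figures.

Eᵢ/kT = 0.2792, 4.179, 4.377, 4.585, 5.019.
Z = Σ e^(−Eᵢ/kT) = e^(−0.2792) + e^(−4.179) + e^(−4.377) + e^(−4.585) + e^(−5.019) = 0.7564 + 0.01531 + 0.01256 + 0.01020 + 0.006611 = 0.8011.
P₁ = e^(−E₁/kT) / Z = 0.01531/0.8011 = 0.019.

0.019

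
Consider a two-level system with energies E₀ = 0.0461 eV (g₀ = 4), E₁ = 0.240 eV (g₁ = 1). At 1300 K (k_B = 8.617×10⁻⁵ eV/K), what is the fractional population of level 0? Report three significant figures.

k_BT = 8.617×10⁻⁵ × 1300 K = 0.11202 eV.
Eᵢ/kT = 0.41153, 2.1425.
Z = Σ gᵢe^(−Eᵢ/kT) = 4·e^(−0.41153) + 1·e^(−2.1425) = 2.6505 + 0.11736 = 2.7679.
P₀ = g₀ e^(−E₀/kT) / Z = 2.6505/2.7679 = 0.958.

0.958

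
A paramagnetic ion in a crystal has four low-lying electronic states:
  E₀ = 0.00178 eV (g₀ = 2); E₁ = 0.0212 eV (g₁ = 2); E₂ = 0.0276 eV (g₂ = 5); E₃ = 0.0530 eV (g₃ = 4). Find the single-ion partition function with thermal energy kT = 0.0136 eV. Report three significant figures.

Eᵢ/kT = 0.13088, 1.5588, 2.0294, 3.8971.
Z = Σ gᵢe^(−Eᵢ/kT) = 2·e^(−0.13088) + 2·e^(−1.5588) + 5·e^(−2.0294) + 4·e^(−3.8971) = 1.7546 + 0.42078 + 0.65707 + 0.081203 = 2.9137.

Z = 2.91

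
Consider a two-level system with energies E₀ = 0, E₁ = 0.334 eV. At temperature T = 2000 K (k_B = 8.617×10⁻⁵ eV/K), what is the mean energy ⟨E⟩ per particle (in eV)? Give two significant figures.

k_BT = 8.617×10⁻⁵ × 2000 K = 0.1723 eV.
Eᵢ/kT = 0, 1.938.
Z = Σ e^(−Eᵢ/kT) = e^(−0) + e^(−1.938) = 1.000 + 0.1440 = 1.144.
⟨E⟩ = Σ Eᵢ e^(−Eᵢ/kT) / Z = (0·1.000 + 0.334·0.1440) / 1.144 = 0.042 eV.

0.042 eV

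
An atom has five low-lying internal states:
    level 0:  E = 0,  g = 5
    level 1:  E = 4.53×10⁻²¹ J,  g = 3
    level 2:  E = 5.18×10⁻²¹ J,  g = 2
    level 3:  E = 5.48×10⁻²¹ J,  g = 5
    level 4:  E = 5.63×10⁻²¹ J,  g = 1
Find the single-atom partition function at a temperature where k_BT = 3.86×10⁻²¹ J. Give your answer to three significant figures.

Eᵢ/kT = 0, 1.1736, 1.3420, 1.4197, 1.4585.
Z = Σ gᵢe^(−Eᵢ/kT) = 5·e^(−0) + 3·e^(−1.1736) + 2·e^(−1.3420) + 5·e^(−1.4197) + 1·e^(−1.4585) = 5.0000 + 0.92775 + 0.52265 + 1.2089 + 0.23258 = 7.8919.

Z = 7.89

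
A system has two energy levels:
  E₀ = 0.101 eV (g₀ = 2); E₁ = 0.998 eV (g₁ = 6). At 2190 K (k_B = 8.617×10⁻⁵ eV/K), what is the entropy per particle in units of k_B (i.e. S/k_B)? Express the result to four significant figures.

k_BT = 8.617×10⁻⁵ × 2190 K = 0.188712 eV.
Eᵢ/kT = 0.535207, 5.28848.
Z = Σ gᵢe^(−Eᵢ/kT) = 2·e^(−0.535207) + 6·e^(−5.28848) = 1.17110 + 0.0302966 = 1.20140.
⟨E⟩ = Σ EᵢPᵢ = 0.123620 eV.
S/k_B = ln Z + ⟨E⟩/kT = ln(1.20140) + 0.123620/0.188712 = 0.183488 + 0.655072 = 0.8386.

0.8386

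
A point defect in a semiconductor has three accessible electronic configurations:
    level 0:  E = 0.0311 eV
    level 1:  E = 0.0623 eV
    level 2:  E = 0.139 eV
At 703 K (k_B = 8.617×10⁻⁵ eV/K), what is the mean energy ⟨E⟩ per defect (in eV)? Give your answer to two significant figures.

k_BT = 8.617×10⁻⁵ × 703 K = 0.06058 eV.
Eᵢ/kT = 0.5134, 1.028, 2.294.
Z = Σ e^(−Eᵢ/kT) = e^(−0.5134) + e^(−1.028) + e^(−2.294) = 0.5985 + 0.3577 + 0.1009 = 1.057.
⟨E⟩ = Σ Eᵢ e^(−Eᵢ/kT) / Z = (0.0311·0.5985 + 0.0623·0.3577 + 0.139·0.1009) / 1.057 = 0.052 eV.

0.052 eV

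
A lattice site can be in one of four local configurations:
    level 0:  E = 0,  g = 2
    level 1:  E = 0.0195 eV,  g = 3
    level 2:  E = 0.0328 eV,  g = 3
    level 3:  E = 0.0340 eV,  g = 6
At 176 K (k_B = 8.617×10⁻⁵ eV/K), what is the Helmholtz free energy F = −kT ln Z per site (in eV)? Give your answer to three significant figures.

k_BT = 8.617×10⁻⁵ × 176 K = 0.015166 eV.
Eᵢ/kT = 0, 1.2858, 2.1627, 2.2419.
Z = Σ gᵢe^(−Eᵢ/kT) = 2·e^(−0) + 3·e^(−1.2858) + 3·e^(−2.1627) + 6·e^(−2.2419) = 2.0000 + 0.82929 + 0.34504 + 0.63754 = 3.8119.
F = −kT ln Z = −0.015166 × ln(3.8119) = −0.015166 × 1.3381 = -0.0203 eV.

-0.0203 eV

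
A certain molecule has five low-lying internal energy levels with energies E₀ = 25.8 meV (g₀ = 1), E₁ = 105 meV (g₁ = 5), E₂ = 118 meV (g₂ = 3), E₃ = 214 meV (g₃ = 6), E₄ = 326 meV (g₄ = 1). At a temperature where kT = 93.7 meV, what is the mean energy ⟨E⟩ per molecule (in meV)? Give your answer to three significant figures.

Eᵢ/kT = 0.27535, 1.1206, 1.2593, 2.2839, 3.4792.
Z = Σ gᵢe^(−Eᵢ/kT) = 1·e^(−0.27535) + 5·e^(−1.1206) + 3·e^(−1.2593) + 6·e^(−2.2839) + 1·e^(−3.4792) = 0.75931 + 1.6304 + 0.85156 + 0.61132 + 0.030832 = 3.8834.
⟨E⟩ = Σ Eᵢ gᵢe^(−Eᵢ/kT) / Z = (25.8·0.75931 + 105·1.6304 + 118·0.85156 + 214·0.61132 + 326·0.030832) / 3.8834 = 111 meV.

111 meV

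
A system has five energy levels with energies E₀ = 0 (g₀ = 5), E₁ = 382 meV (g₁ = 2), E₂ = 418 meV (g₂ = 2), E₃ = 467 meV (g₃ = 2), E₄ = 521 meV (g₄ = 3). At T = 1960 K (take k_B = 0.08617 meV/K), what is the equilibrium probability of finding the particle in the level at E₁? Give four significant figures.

k_BT = 0.08617 × 1960 K = 168.893 meV.
Eᵢ/kT = 0, 2.26179, 2.47494, 2.76506, 3.08479.
Z = Σ gᵢe^(−Eᵢ/kT) = 5·e^(−0) + 2·e^(−2.26179) + 2·e^(−2.47494) + 2·e^(−2.76506) + 3·e^(−3.08479) = 5.00000 + 0.208328 + 0.168336 + 0.125945 + 0.137219 = 5.63983.
P₁ = g₁ e^(−E₁/kT) / Z = 0.208328/5.63983 = 0.03694.

0.03694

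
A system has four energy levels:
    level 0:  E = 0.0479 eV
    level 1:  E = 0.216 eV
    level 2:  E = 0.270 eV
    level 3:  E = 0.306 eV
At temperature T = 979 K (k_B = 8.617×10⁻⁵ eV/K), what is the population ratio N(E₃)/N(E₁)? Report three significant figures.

0.344

k_BT = 8.617×10⁻⁵ × 979 K = 0.084360 eV.
n₃/n₁ = exp[−(E₃−E₁)/kT] = exp(−(0.090 eV)/(0.084360 eV)) = exp(-1.0669) = 0.344.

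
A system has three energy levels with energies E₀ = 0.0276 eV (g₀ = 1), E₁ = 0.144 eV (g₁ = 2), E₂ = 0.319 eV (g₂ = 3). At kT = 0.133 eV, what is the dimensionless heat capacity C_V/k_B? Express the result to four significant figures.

Eᵢ/kT = 0.207519, 1.08271, 2.39850.
Z = Σ gᵢe^(−Eᵢ/kT) = 1·e^(−0.207519) + 2·e^(−1.08271) + 3·e^(−2.39850) = 0.812598 + 0.677353 + 0.272562 = 1.76251.
⟨E⟩ = 0.117397 eV, ⟨E²⟩ = 0.0240570 eV².
C_V/k_B = (⟨E²⟩ − ⟨E⟩²)/(kT)² = (0.0240570 − 0.0137821)/0.0176890 = 0.5809.

0.5809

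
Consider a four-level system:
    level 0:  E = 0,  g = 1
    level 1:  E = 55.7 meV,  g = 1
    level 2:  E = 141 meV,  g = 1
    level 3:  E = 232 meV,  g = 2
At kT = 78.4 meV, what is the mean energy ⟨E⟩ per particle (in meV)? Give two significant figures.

42 meV

Eᵢ/kT = 0, 0.7105, 1.798, 2.959.
Z = Σ gᵢe^(−Eᵢ/kT) = 1·e^(−0) + 1·e^(−0.7105) + 1·e^(−1.798) + 2·e^(−2.959) = 1.000 + 0.4914 + 0.1656 + 0.1037 = 1.761.
⟨E⟩ = Σ Eᵢ gᵢe^(−Eᵢ/kT) / Z = (0·1.000 + 55.7·0.4914 + 141·0.1656 + 232·0.1037) / 1.761 = 42 meV.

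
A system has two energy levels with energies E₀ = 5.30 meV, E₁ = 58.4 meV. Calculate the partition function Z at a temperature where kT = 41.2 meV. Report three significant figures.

Z = 1.12

Eᵢ/kT = 0.12864, 1.4175.
Z = Σ e^(−Eᵢ/kT) = e^(−0.12864) + e^(−1.4175) = 0.87929 + 0.24232 = 1.1216.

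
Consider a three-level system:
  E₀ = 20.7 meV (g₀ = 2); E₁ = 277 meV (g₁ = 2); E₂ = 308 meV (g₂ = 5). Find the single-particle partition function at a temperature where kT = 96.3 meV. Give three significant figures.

Eᵢ/kT = 0.21495, 2.8764, 3.1983.
Z = Σ gᵢe^(−Eᵢ/kT) = 2·e^(−0.21495) + 2·e^(−2.8764) + 5·e^(−3.1983) = 1.6132 + 0.11267 + 0.20416 = 1.9300.

Z = 1.93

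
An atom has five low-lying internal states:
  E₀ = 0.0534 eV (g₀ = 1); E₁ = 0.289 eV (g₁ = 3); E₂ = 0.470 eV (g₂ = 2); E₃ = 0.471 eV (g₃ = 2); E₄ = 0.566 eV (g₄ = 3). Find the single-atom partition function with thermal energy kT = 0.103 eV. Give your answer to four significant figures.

Z = 0.8307

Eᵢ/kT = 0.518447, 2.80583, 4.56311, 4.57282, 5.49515.
Z = Σ gᵢe^(−Eᵢ/kT) = 1·e^(−0.518447) + 3·e^(−2.80583) + 2·e^(−4.56311) + 2·e^(−4.57282) + 3·e^(−5.49515) = 0.595445 + 0.181370 + 0.0208591 + 0.0206576 + 0.0123199 = 0.830652.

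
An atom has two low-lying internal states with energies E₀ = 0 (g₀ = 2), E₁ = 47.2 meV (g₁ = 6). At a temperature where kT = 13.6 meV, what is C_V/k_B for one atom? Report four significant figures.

Eᵢ/kT = 0, 3.47059.
Z = Σ gᵢe^(−Eᵢ/kT) = 2·e^(−0) + 6·e^(−3.47059) = 2.00000 + 0.186592 = 2.18659.
⟨E⟩ = 4.02780 meV, ⟨E²⟩ = 190.112 meV².
C_V/k_B = (⟨E²⟩ − ⟨E⟩²)/(kT)² = (190.112 − 16.2232)/184.960 = 0.9401.

0.9401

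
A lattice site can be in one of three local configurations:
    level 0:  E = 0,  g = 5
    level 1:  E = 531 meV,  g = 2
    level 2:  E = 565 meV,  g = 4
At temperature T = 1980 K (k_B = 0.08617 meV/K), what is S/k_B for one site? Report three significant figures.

1.80

k_BT = 0.08617 × 1980 K = 170.62 meV.
Eᵢ/kT = 0, 3.1122, 3.3115.
Z = Σ gᵢe^(−Eᵢ/kT) = 5·e^(−0) + 2·e^(−3.1122) + 4·e^(−3.3115) = 5.0000 + 0.089006 + 0.14585 = 5.2349.
⟨E⟩ = Σ EᵢPᵢ = 24.770 meV.
S/k_B = ln Z + ⟨E⟩/kT = ln(5.2349) + 24.770/170.62 = 1.6553 + 0.14518 = 1.80.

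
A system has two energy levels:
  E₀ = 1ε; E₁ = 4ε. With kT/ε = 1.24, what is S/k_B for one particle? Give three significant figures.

0.283

Eᵢ/kT = 0.80645, 3.2258.
Z = Σ e^(−Eᵢ/kT) = e^(−0.80645) + e^(−3.2258) = 0.44644 + 0.039724 = 0.48616.
⟨E⟩ = Σ EᵢPᵢ = 1.2451 ε.
S/k_B = ln Z + ⟨E⟩/kT = ln(0.48616) + 1.2451/1.24 = -0.72122 + 1.0041 = 0.283.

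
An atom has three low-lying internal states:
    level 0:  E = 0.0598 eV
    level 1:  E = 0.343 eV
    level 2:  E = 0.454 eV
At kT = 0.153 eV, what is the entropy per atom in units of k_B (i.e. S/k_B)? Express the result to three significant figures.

Eᵢ/kT = 0.39085, 2.2418, 2.9673.
Z = Σ e^(−Eᵢ/kT) = e^(−0.39085) + e^(−2.2418) + e^(−2.9673) = 0.67648 + 0.10627 + 0.051442 = 0.83419.
⟨E⟩ = Σ EᵢPᵢ = 0.12019 eV.
S/k_B = ln Z + ⟨E⟩/kT = ln(0.83419) + 0.12019/0.153 = -0.18129 + 0.78556 = 0.604.

0.604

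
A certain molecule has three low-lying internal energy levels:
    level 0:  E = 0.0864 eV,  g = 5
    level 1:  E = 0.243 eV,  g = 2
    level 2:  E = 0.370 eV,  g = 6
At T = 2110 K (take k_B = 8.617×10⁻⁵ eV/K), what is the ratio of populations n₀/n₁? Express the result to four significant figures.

k_BT = 8.617×10⁻⁵ × 2110 K = 0.181819 eV.
n₀/n₁ = (g₀/g₁) exp[−(E₀−E₁)/kT] = (5/2) × exp(−(-0.1566 eV)/(0.181819 eV)) = (5/2) × exp(0.861296) = 5.916.

5.916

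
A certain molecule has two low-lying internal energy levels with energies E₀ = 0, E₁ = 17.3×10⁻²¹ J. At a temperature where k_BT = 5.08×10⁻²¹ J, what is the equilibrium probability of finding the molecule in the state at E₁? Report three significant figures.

Eᵢ/kT = 0, 3.4055.
Z = Σ e^(−Eᵢ/kT) = e^(−0) + e^(−3.4055) = 1.0000 + 0.033190 = 1.0332.
P₁ = e^(−E₁/kT) / Z = 0.033190/1.0332 = 0.0321.

0.0321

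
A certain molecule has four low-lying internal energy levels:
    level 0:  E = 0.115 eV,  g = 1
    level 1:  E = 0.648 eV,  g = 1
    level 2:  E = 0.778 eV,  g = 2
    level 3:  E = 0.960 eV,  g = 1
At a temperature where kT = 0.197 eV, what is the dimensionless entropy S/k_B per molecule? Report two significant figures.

Eᵢ/kT = 0.5838, 3.289, 3.949, 4.873.
Z = Σ gᵢe^(−Eᵢ/kT) = 1·e^(−0.5838) + 1·e^(−3.289) + 2·e^(−3.949) + 1·e^(−4.873) = 0.5578 + 0.03729 + 0.03855 + 0.007650 = 0.6413.
⟨E⟩ = Σ EᵢPᵢ = 0.1959 eV.
S/k_B = ln Z + ⟨E⟩/kT = ln(0.6413) + 0.1959/0.197 = -0.4443 + 0.9944 = 0.55.

0.55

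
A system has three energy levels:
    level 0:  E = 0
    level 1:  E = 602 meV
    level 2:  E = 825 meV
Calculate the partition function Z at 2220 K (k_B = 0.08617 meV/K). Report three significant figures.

Z = 1.06

k_BT = 0.08617 × 2220 K = 191.30 meV.
Eᵢ/kT = 0, 3.1469, 4.3126.
Z = Σ e^(−Eᵢ/kT) = e^(−0) + e^(−3.1469) + e^(−4.3126) = 1.0000 + 0.042985 + 0.013399 = 1.0564.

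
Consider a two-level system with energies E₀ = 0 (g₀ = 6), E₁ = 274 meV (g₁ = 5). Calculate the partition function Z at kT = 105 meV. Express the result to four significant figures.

Z = 6.368

Eᵢ/kT = 0, 2.60952.
Z = Σ gᵢe^(−Eᵢ/kT) = 6·e^(−0) + 5·e^(−2.60952) = 6.00000 + 0.367849 = 6.36785.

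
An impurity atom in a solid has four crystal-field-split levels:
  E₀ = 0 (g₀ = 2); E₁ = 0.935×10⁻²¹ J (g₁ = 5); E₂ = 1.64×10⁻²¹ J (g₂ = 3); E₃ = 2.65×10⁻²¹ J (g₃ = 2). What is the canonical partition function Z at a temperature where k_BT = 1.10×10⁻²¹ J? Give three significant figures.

Eᵢ/kT = 0, 0.85000, 1.4909, 2.4091.
Z = Σ gᵢe^(−Eᵢ/kT) = 2·e^(−0) + 5·e^(−0.85000) + 3·e^(−1.4909) + 2·e^(−2.4091) = 2.0000 + 2.1371 + 0.67551 + 0.17979 = 4.9924.

Z = 4.99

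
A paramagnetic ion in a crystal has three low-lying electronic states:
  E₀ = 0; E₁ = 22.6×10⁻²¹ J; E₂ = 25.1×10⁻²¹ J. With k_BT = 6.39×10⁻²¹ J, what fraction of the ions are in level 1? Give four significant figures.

0.02775

Eᵢ/kT = 0, 3.53678, 3.92801.
Z = Σ e^(−Eᵢ/kT) = e^(−0) + e^(−3.53678) + e^(−3.92801) = 1.00000 + 0.0291069 + 0.0196828 = 1.04879.
P₁ = e^(−E₁/kT) / Z = 0.0291069/1.04879 = 0.02775.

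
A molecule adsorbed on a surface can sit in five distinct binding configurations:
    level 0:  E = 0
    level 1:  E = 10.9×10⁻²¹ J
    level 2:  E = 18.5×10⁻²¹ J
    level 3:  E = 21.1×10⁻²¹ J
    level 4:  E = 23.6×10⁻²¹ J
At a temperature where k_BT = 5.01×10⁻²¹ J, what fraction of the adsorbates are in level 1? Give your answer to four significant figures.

0.09768

Eᵢ/kT = 0, 2.17565, 3.69261, 4.21158, 4.71058.
Z = Σ e^(−Eᵢ/kT) = e^(−0) + e^(−2.17565) + e^(−3.69261) + e^(−4.21158) + e^(−4.71058) = 1.00000 + 0.113534 + 0.0249069 + 0.0148229 + 0.00899956 = 1.16226.
P₁ = e^(−E₁/kT) / Z = 0.113534/1.16226 = 0.09768.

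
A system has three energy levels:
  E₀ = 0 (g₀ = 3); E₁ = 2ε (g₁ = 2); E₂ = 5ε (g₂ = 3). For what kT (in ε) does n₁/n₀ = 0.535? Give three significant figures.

n₁/n₀ = (g₁/g₀) exp[−(E₁−E₀)/kT] = 0.535.
⇒ (E₁−E₀)/kT = ln((2/3)/0.535) = ln(1.2461) = 0.22002.
kT = 2ε / 0.22002 = 9.09 ε.

9.09 ε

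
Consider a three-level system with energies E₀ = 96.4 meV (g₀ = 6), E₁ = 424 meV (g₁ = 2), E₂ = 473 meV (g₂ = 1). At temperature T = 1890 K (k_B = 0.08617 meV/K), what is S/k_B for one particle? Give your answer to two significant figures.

2.0

k_BT = 0.08617 × 1890 K = 162.9 meV.
Eᵢ/kT = 0.5918, 2.603, 2.904.
Z = Σ gᵢe^(−Eᵢ/kT) = 6·e^(−0.5918) + 2·e^(−2.603) + 1·e^(−2.904) = 3.320 + 0.1481 + 0.05480 = 3.523.
⟨E⟩ = Σ EᵢPᵢ = 116.0 meV.
S/k_B = ln Z + ⟨E⟩/kT = ln(3.523) + 116.0/162.9 = 1.259 + 0.7121 = 2.0.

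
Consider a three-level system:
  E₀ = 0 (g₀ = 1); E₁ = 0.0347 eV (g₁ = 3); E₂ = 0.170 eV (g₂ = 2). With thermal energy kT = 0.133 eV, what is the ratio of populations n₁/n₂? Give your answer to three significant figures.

n₁/n₂ = (g₁/g₂) exp[−(E₁−E₂)/kT] = (3/2) × exp(−(-0.1353 eV)/(0.133 eV)) = (3/2) × exp(1.0173) = 4.15.

4.15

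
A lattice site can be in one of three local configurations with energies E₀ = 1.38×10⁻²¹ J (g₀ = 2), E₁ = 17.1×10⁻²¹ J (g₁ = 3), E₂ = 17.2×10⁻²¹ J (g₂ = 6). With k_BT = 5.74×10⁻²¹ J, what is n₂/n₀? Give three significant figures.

n₂/n₀ = (g₂/g₀) exp[−(E₂−E₀)/kT] = (6/2) × exp(−(15.82 ×10⁻²¹ J)/(5.74 ×10⁻²¹ J)) = (6/2) × exp(-2.7561) = 0.191.

0.191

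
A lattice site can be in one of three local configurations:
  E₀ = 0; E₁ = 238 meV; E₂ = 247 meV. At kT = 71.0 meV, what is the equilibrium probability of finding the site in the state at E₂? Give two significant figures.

Eᵢ/kT = 0, 3.352, 3.479.
Z = Σ e^(−Eᵢ/kT) = e^(−0) + e^(−3.352) + e^(−3.479) = 1.000 + 0.03501 + 0.03084 = 1.066.
P₂ = e^(−E₂/kT) / Z = 0.03084/1.066 = 0.029.

0.029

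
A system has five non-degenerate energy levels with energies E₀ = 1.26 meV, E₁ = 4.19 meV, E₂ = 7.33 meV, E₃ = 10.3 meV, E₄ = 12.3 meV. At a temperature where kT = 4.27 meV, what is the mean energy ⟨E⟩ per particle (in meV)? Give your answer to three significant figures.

3.76 meV

Eᵢ/kT = 0.29508, 0.98126, 1.7166, 2.4122, 2.8806.
Z = Σ e^(−Eᵢ/kT) = e^(−0.29508) + e^(−0.98126) + e^(−1.7166) + e^(−2.4122) + e^(−2.8806) = 0.74447 + 0.37484 + 0.17968 + 0.089618 + 0.056101 = 1.4447.
⟨E⟩ = Σ Eᵢ e^(−Eᵢ/kT) / Z = (1.26·0.74447 + 4.19·0.37484 + 7.33·0.17968 + 10.3·0.089618 + 12.3·0.056101) / 1.4447 = 3.76 meV.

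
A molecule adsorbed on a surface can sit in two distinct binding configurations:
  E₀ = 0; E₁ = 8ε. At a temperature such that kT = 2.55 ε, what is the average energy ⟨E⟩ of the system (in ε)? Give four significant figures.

Eᵢ/kT = 0, 3.13725.
Z = Σ e^(−Eᵢ/kT) = e^(−0) + e^(−3.13725) = 1.00000 + 0.0434020 = 1.04340.
⟨E⟩ = Σ Eᵢ e^(−Eᵢ/kT) / Z = (0·1.00000 + 8·0.0434020) / 1.04340 = 0.3328 ε.

0.3328 ε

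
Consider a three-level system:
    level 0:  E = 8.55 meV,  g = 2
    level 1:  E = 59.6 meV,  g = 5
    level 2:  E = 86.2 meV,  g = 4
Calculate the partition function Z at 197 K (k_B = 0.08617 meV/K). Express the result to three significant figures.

Z = 1.38

k_BT = 0.08617 × 197 K = 16.975 meV.
Eᵢ/kT = 0.50368, 3.5110, 5.0781.
Z = Σ gᵢe^(−Eᵢ/kT) = 2·e^(−0.50368) + 5·e^(−3.5110) + 4·e^(−5.0781) = 1.2086 + 0.14934 + 0.024927 = 1.3829.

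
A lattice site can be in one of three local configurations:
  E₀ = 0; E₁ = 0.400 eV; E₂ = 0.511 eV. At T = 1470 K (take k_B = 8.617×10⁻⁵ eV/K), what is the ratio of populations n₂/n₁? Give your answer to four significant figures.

0.4163

k_BT = 8.617×10⁻⁵ × 1470 K = 0.126670 eV.
n₂/n₁ = exp[−(E₂−E₁)/kT] = exp(−(0.111 eV)/(0.126670 eV)) = exp(-0.876293) = 0.4163.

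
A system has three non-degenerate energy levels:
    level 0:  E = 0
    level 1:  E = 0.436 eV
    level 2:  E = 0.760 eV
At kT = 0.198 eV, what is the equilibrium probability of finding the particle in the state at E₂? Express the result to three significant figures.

Eᵢ/kT = 0, 2.2020, 3.8384.
Z = Σ e^(−Eᵢ/kT) = e^(−0) + e^(−2.2020) + e^(−3.8384) = 1.0000 + 0.11058 + 0.021528 = 1.1321.
P₂ = e^(−E₂/kT) / Z = 0.021528/1.1321 = 0.0190.

0.0190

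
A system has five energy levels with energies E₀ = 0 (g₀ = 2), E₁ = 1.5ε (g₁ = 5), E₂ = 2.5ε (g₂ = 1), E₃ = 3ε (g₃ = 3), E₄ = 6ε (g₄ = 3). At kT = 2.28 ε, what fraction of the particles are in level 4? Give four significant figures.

Eᵢ/kT = 0, 0.657895, 1.09649, 1.31579, 2.63158.
Z = Σ gᵢe^(−Eᵢ/kT) = 2·e^(−0) + 5·e^(−0.657895) + 1·e^(−1.09649) + 3·e^(−1.31579) + 3·e^(−2.63158) = 2.00000 + 2.58970 + 0.334042 + 0.804787 + 0.215894 = 5.94442.
P₄ = g₄ e^(−E₄/kT) / Z = 0.215894/5.94442 = 0.03632.

0.03632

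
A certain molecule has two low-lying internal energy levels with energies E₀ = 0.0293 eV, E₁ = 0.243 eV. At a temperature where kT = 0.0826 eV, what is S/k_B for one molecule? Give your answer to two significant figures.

0.25

Eᵢ/kT = 0.3547, 2.942.
Z = Σ e^(−Eᵢ/kT) = e^(−0.3547) + e^(−2.942) = 0.7014 + 0.05276 = 0.7542.
⟨E⟩ = Σ EᵢPᵢ = 0.04425 eV.
S/k_B = ln Z + ⟨E⟩/kT = ln(0.7542) + 0.04425/0.0826 = -0.2821 + 0.5357 = 0.25.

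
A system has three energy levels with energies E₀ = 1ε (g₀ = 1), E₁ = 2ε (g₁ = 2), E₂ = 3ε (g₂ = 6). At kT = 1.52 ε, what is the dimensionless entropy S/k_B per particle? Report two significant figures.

Eᵢ/kT = 0.6579, 1.316, 1.974.
Z = Σ gᵢe^(−Eᵢ/kT) = 1·e^(−0.6579) + 2·e^(−1.316) + 6·e^(−1.974) = 0.5179 + 0.5364 + 0.8334 = 1.888.
⟨E⟩ = Σ EᵢPᵢ = 2.167 ε.
S/k_B = ln Z + ⟨E⟩/kT = ln(1.888) + 2.167/1.52 = 0.6355 + 1.426 = 2.1.

2.1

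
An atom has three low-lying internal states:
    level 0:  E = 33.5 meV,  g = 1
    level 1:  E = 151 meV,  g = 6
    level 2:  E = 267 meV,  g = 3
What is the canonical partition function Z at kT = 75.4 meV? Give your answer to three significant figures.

Eᵢ/kT = 0.44430, 2.0027, 3.5411.
Z = Σ gᵢe^(−Eᵢ/kT) = 1·e^(−0.44430) + 6·e^(−2.0027) + 3·e^(−3.5411) = 0.64127 + 0.80982 + 0.086944 = 1.5380.

Z = 1.54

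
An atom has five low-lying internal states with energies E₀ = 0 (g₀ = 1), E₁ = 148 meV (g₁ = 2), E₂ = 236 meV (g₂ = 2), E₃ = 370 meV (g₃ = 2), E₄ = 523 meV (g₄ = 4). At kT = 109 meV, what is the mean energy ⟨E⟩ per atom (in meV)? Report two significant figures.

93 meV

Eᵢ/kT = 0, 1.358, 2.165, 3.394, 4.798.
Z = Σ gᵢe^(−Eᵢ/kT) = 1·e^(−0) + 2·e^(−1.358) + 2·e^(−2.165) + 2·e^(−3.394) + 4·e^(−4.798) = 1.000 + 0.5143 + 0.2295 + 0.06715 + 0.03298 = 1.844.
⟨E⟩ = Σ Eᵢ gᵢe^(−Eᵢ/kT) / Z = (0·1.000 + 148·0.5143 + 236·0.2295 + 370·0.06715 + 523·0.03298) / 1.844 = 93 meV.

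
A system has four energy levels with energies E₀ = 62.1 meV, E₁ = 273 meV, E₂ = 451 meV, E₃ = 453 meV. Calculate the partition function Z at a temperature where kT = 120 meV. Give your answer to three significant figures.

Eᵢ/kT = 0.51750, 2.2750, 3.7583, 3.7750.
Z = Σ e^(−Eᵢ/kT) = e^(−0.51750) + e^(−2.2750) + e^(−3.7583) + e^(−3.7750) = 0.59601 + 0.10280 + 0.023323 + 0.022937 = 0.74507.

Z = 0.745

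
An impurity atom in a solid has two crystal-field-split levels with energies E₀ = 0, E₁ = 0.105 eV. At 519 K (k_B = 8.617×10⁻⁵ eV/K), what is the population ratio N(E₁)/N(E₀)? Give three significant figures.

k_BT = 8.617×10⁻⁵ × 519 K = 0.044722 eV.
n₁/n₀ = exp[−(E₁−E₀)/kT] = exp(−(0.105 eV)/(0.044722 eV)) = exp(-2.3478) = 0.0956.

0.0956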